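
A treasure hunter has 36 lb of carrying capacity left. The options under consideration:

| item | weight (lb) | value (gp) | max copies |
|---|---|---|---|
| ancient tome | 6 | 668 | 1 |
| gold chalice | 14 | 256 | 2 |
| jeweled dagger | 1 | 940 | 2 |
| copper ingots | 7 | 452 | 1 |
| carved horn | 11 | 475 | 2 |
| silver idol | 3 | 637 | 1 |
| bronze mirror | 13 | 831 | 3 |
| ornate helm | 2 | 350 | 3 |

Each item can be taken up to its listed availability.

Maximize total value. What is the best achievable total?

5168

Greedy by ratio would take ancient tome + 2×jeweled dagger + copper ingots + carved horn + silver idol + 3×ornate helm: 35 lb used, total 5162.
The 13 lb tied up in carved horn and ornate helm is better spent on bronze mirror — total rises to 5168 (35 lb).
Every other selection either busts 36 lb or exceeds an availability limit or fails to beat 5168.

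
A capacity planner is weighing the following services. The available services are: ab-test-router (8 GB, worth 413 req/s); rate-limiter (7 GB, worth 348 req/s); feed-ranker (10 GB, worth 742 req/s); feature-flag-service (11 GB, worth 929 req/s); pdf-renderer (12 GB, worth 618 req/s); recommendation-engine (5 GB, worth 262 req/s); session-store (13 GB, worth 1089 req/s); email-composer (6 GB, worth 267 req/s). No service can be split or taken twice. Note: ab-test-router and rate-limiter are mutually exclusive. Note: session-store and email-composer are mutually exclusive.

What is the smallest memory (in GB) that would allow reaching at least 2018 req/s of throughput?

24

Minimise GB subject to total throughput ≥ 2018.
feature-flag-service + session-store reaches 2018 using 24 GB.
Below 24 GB the best achievable stays under 2018.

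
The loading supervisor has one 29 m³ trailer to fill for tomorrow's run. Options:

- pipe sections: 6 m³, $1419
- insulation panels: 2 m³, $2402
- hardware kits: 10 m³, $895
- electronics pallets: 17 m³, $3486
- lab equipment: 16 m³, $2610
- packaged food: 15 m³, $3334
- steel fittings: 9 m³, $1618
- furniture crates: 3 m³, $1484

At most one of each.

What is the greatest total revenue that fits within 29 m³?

Greedy by ratio would take pipe sections + insulation panels + packaged food + furniture crates: 26 m³ used, total 8639.
Dropping pipe sections frees 6 m³; slotting in steel fittings (9 m³) lifts the total to 8838 at 29 m³.
The closest alternative, pipe sections + insulation panels + electronics pallets + furniture crates, reaches only 8791.

8838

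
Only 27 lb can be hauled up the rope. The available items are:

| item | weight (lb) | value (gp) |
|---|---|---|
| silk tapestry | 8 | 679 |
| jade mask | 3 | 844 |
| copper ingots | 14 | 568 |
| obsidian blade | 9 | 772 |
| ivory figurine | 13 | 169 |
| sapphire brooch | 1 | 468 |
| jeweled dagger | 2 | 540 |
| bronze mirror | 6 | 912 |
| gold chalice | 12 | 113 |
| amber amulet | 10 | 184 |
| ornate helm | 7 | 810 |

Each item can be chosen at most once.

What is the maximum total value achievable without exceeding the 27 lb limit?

Silk tapestry + jade mask + sapphire brooch + jeweled dagger + bronze mirror + ornate helm uses 27 of the 27 lb and totals 4253.
Runner-up jade mask + obsidian blade + jeweled dagger + bronze mirror + ornate helm tops out at 3878.

4253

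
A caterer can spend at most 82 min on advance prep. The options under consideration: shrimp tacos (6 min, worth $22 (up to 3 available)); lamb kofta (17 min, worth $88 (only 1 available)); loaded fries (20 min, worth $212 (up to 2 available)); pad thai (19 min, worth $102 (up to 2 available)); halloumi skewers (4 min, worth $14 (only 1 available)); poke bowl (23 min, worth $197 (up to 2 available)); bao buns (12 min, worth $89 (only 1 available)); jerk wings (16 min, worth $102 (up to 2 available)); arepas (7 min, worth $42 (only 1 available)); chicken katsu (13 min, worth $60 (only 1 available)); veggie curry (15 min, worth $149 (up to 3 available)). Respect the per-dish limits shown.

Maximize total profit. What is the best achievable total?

Taking 2×loaded fries + bao buns + 2×veggie curry: 82 min used, 811 in profit.

811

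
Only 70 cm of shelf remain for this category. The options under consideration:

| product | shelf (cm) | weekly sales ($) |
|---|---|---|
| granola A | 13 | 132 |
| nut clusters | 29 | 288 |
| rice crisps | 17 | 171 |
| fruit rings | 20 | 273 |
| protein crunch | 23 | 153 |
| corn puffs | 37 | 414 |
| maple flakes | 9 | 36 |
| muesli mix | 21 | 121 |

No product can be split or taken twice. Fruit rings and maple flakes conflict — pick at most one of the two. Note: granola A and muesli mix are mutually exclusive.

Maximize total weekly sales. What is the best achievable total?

819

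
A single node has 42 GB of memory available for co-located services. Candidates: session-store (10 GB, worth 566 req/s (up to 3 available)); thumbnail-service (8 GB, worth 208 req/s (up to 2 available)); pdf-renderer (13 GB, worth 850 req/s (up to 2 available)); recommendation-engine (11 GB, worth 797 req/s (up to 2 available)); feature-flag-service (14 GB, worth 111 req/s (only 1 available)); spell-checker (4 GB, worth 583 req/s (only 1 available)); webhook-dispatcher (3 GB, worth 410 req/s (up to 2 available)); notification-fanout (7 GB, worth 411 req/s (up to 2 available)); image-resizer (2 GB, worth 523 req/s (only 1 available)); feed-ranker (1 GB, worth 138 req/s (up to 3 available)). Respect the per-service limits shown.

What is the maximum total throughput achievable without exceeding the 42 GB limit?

4069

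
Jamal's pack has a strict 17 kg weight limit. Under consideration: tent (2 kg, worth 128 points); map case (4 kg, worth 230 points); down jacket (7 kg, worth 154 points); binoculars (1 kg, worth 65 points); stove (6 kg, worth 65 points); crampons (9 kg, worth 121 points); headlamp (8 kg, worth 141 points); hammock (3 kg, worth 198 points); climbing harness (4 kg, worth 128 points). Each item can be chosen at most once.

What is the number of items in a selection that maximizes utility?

5

Optimal total is 775.
tent + map case + down jacket + binoculars + hammock hits 775 at 17 kg.
All optima have 5 items.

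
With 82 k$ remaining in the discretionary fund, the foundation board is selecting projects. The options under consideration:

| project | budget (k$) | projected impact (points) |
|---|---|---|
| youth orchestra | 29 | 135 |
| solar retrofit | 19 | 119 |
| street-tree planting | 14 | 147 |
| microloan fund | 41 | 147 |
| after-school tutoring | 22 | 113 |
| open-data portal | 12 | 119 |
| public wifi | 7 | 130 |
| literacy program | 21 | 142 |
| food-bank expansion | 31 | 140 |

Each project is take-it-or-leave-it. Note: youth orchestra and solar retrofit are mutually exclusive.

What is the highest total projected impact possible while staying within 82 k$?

657

Solar retrofit + street-tree planting + open-data portal + public wifi + literacy program uses 73 of the 82 k$ and totals 657.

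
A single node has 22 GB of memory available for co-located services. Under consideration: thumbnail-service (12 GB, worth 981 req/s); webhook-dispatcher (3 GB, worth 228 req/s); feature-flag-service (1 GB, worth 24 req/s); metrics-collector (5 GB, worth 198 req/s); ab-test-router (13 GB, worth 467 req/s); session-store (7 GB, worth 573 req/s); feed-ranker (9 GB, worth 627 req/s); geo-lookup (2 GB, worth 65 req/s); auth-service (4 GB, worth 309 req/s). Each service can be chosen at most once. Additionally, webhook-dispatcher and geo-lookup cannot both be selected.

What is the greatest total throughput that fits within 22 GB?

1782

By throughput per GB: session-store 81.86, thumbnail-service 81.75, auth-service 77.25, webhook-dispatcher 76.00 lead.
Thumbnail-service + webhook-dispatcher + session-store uses 22 of the 22 GB and totals 1782.
The closest alternative, thumbnail-service + feature-flag-service + session-store + geo-lookup, reaches only 1643.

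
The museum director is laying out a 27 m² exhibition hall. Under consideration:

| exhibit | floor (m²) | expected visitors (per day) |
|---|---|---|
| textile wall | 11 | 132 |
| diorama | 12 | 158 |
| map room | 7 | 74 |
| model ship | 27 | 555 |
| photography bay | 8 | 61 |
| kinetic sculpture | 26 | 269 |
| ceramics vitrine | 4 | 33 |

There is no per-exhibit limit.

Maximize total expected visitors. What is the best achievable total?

The ratio ordering already packs tightly: model ship, 27 m², 555.
That's the maximum — no swap from here does better than 555.

555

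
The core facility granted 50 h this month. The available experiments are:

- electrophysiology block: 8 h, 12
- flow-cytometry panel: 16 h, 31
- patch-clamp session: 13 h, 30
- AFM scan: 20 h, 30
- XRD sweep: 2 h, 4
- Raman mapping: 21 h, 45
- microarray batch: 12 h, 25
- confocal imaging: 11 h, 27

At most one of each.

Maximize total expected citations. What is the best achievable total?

107

By expected citations per h: confocal imaging 2.45, patch-clamp session 2.31, Raman mapping 2.14, microarray batch 2.08 lead.
A density-first pass picks patch-clamp session + XRD sweep + Raman mapping + confocal imaging — 106 at 47 h.
Replace patch-clamp session with flow-cytometry panel: the trade gains 1 net, giving 107 at 50 h.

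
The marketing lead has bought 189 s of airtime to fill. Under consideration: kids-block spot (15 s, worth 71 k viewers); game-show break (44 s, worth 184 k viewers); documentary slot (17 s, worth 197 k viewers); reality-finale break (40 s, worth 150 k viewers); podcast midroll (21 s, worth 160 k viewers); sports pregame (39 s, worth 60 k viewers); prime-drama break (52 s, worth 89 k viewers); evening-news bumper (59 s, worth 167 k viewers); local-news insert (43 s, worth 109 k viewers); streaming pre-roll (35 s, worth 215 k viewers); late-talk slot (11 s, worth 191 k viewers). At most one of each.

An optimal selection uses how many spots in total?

7

Best achievable expected reach is 1168.
For example kids-block spot + game-show break + documentary slot + reality-finale break + podcast midroll + streaming pre-roll + late-talk slot achieves it, using 183 s.
All optima have 7 spots.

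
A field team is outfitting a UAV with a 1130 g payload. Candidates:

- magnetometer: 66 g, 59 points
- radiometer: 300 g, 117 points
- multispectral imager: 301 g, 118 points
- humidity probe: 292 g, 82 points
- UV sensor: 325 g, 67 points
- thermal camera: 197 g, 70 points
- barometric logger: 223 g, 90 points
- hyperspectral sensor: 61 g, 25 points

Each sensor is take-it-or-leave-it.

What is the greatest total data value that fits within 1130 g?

A density-first pass picks magnetometer + radiometer + multispectral imager + barometric logger + hyperspectral sensor — 409 at 951 g.
Replace hyperspectral sensor with thermal camera: the trade gains 45 net, giving 454 at 1087 g.
No other feasible combination exceeds 454.

454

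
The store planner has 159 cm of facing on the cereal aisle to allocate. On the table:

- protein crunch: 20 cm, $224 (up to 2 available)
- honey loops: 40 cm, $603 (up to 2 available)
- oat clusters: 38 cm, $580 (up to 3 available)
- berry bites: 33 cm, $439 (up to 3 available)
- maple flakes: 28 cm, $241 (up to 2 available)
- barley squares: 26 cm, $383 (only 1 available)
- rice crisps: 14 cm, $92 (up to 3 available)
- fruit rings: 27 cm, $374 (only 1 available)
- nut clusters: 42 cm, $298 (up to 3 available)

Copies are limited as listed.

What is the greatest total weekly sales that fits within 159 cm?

Greedy by ratio would take honey loops + 3×oat clusters: 154 cm used, total 2343.
Replace oat clusters with honey loops: the trade gains 23 net, giving 2366 at 156 cm.
That's the maximum — no swap from here does better than 2366.

2366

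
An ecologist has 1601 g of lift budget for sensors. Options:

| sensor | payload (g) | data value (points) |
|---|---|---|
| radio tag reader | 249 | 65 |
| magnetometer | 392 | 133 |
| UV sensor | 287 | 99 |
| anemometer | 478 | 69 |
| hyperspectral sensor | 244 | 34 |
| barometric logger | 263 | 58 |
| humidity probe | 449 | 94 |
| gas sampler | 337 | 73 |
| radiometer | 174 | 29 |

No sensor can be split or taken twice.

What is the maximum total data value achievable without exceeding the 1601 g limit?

Radio tag reader + magnetometer + UV sensor + barometric logger + gas sampler uses 1528 of the 1601 g and totals 428.

428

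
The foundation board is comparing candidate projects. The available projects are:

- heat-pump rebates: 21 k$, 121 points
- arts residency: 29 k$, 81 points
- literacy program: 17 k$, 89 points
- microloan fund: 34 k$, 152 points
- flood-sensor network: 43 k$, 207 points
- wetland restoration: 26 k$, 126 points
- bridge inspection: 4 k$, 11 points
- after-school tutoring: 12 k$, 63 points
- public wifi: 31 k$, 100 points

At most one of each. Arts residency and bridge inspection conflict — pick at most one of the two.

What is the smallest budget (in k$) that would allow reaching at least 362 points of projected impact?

Minimise k$ subject to total projected impact ≥ 362.
heat-pump rebates + literacy program + microloan fund reaches 362 using 72 k$.
Below 72 k$ the best achievable stays under 362.

72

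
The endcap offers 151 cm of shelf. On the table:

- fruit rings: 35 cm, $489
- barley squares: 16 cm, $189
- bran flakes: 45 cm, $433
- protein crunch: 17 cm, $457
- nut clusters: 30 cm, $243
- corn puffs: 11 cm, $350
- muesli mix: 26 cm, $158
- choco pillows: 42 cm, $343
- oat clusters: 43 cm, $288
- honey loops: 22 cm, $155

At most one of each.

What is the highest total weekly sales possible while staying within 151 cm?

Filling by ratio: fruit rings + barley squares + bran flakes + protein crunch + corn puffs + honey loops for 2073, with 5 cm left unused.
Replace honey loops with muesli mix: the trade gains 3 net, giving 2076 at 150 cm.
No other feasible combination exceeds 2076.

2076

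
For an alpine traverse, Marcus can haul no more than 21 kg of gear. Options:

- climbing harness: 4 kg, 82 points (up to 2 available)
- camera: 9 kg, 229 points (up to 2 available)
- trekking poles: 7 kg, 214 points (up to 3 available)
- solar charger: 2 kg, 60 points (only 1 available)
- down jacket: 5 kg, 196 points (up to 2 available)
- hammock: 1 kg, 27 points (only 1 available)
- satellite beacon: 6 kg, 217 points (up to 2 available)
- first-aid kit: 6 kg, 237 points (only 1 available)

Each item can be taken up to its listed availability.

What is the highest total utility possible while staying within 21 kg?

758

The ratio heuristic lands on solar charger + 2×down jacket + hammock + first-aid kit (716) but leaves 2 kg idle.
Dropping 2×down jacket frees 10 kg; slotting in 2×satellite beacon (12 kg) lifts the total to 758 at 21 kg.
No other feasible combination exceeds 758.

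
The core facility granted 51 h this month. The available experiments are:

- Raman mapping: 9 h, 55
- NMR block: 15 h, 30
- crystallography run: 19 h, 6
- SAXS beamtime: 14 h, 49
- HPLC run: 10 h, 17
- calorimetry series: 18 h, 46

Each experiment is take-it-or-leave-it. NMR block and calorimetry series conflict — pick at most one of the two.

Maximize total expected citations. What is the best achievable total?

Ranking by ratio (expected citations/h): Raman mapping 6.11, SAXS beamtime 3.50, calorimetry series 2.56.
Taking Raman mapping + SAXS beamtime + HPLC run + calorimetry series: 51 h used, 167 in expected citations.
An exhaustive check of the 64 subsets confirms 167.

167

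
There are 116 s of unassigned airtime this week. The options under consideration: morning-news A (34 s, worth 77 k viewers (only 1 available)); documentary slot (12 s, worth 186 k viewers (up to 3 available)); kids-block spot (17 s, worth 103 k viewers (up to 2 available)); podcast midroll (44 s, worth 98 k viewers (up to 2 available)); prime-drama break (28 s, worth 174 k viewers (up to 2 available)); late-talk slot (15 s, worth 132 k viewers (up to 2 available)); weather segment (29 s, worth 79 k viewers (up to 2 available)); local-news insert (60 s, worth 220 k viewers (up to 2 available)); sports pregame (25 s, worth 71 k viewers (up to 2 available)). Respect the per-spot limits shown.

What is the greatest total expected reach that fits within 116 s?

1099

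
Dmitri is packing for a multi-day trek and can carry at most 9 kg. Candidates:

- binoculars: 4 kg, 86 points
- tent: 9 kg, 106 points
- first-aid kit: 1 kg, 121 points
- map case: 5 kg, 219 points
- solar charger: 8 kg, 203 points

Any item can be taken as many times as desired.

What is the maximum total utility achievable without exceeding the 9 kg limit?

1089

The ratio ordering already packs tightly: 9×first-aid kit, 9 kg, 1089.
Nothing else within 9 kg beats 1089.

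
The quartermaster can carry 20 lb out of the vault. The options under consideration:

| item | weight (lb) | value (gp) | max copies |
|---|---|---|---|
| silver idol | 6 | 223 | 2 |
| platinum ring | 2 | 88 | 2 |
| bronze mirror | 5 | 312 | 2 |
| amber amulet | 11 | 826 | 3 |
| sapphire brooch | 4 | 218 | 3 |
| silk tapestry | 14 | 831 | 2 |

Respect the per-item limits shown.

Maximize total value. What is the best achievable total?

Taking bronze mirror + amber amulet + sapphire brooch: 20 lb used, 1356 in value.
That's the maximum — no swap from here does better than 1356.

1356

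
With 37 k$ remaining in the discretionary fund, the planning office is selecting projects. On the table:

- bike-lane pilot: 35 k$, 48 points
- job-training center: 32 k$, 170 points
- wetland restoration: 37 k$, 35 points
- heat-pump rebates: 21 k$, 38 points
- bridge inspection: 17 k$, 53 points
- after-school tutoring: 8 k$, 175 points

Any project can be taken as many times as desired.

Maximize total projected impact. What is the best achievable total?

700

The ratio ordering already packs tightly: 4×after-school tutoring, 32 k$, 700.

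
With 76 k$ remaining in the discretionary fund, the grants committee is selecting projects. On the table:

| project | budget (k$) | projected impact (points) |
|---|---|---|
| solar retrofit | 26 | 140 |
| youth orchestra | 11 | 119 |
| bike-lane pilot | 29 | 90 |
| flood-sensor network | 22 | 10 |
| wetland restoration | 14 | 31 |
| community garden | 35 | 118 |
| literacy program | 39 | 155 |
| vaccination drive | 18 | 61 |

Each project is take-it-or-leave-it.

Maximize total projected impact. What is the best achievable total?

The ratio ordering already packs tightly: solar retrofit + youth orchestra + literacy program, 76 k$, 414.
The closest alternative, solar retrofit + youth orchestra + community garden, reaches only 377.

414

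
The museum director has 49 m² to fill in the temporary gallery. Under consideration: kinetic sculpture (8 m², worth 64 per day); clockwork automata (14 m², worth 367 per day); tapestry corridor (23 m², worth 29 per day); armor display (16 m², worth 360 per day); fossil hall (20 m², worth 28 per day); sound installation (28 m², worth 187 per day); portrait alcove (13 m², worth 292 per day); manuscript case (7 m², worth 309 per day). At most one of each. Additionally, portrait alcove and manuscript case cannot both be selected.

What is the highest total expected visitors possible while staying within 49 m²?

Best packing: kinetic sculpture + clockwork automata + armor display + manuscript case — 45 m², 1100 total.
An exhaustive check of the 256 subsets confirms 1100.

1100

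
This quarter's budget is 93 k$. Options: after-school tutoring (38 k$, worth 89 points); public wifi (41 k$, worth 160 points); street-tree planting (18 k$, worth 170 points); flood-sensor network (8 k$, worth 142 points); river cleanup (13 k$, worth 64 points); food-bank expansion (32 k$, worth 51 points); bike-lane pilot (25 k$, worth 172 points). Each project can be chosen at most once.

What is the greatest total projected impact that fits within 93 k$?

The ratio heuristic lands on street-tree planting + flood-sensor network + river cleanup + bike-lane pilot (548) but leaves 29 k$ idle.
The 13 k$ tied up in river cleanup is better spent on public wifi — total rises to 644 (92 k$).
Nothing else within 93 k$ beats 644.

644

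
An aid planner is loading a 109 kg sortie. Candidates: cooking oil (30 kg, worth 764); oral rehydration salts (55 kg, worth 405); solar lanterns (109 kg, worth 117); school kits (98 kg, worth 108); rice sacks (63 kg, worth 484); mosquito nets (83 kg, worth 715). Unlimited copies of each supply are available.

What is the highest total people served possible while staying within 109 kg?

2292

The ratio ordering already packs tightly: 3×cooking oil, 90 kg, 2292.
That's the maximum — no swap from here does better than 2292.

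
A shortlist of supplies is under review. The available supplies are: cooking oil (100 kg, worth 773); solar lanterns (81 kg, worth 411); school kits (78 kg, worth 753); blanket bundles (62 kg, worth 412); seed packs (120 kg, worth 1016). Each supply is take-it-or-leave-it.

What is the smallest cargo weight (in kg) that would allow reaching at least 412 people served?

62

Look for the lowest-cargo combination reaching 412.
Taking blanket bundles gives 412 (≥ 412) for 62 kg.
Below 62 kg the best achievable stays under 412.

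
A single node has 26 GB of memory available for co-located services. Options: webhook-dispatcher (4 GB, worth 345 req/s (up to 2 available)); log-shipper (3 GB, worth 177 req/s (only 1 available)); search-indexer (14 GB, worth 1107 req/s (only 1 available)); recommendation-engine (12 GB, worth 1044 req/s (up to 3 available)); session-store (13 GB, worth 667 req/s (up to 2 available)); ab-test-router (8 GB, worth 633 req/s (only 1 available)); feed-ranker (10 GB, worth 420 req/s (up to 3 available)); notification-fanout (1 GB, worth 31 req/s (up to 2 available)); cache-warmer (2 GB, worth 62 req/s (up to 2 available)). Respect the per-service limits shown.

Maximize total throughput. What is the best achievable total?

A density-first pass picks 2×recommendation-engine + 2×notification-fanout — 2150 at 26 GB.
The 14 GB tied up in recommendation-engine and 2×notification-fanout is better spent on search-indexer — total rises to 2151 (26 GB).

2151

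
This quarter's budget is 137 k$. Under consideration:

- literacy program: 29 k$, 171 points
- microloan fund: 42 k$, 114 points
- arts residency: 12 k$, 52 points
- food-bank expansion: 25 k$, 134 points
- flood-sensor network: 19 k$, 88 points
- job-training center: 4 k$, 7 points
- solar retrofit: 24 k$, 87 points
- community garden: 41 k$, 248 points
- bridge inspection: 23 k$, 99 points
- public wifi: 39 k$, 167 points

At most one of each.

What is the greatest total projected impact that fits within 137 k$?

Taking the top-ratio projects first gives literacy program + arts residency + food-bank expansion + flood-sensor network + job-training center + community garden for 700 (130 k$).
The 16 k$ tied up in arts residency and job-training center is better spent on bridge inspection — total rises to 740 (137 k$).
That's the maximum — no swap from here does better than 740.

740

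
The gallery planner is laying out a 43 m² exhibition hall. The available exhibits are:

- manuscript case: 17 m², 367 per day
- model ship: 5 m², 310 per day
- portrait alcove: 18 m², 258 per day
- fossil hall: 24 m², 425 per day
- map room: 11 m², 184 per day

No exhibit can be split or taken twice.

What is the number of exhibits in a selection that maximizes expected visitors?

Optimal total is 935.
For example manuscript case + model ship + portrait alcove achieves it, using 40 m².
Every optimal selection uses 3 exhibits.

3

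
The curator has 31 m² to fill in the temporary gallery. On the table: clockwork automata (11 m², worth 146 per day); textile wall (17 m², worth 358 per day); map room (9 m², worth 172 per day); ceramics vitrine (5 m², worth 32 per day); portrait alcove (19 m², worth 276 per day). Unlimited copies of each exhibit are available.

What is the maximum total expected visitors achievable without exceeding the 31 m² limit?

Taking textile wall + map room + ceramics vitrine: 31 m² used, 562 in expected visitors.
No other feasible combination exceeds 562.

562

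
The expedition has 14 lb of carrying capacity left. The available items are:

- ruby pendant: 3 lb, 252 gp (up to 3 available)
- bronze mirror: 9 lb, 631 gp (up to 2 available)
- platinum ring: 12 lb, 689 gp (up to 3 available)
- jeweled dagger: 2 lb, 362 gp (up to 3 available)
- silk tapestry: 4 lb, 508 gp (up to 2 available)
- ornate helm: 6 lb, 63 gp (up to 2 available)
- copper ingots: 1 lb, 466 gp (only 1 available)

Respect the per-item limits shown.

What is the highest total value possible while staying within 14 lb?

Taking ruby pendant + 3×jeweled dagger + silk tapestry + copper ingots: 14 lb used, 2312 in value.
No other feasible combination exceeds 2312.

2312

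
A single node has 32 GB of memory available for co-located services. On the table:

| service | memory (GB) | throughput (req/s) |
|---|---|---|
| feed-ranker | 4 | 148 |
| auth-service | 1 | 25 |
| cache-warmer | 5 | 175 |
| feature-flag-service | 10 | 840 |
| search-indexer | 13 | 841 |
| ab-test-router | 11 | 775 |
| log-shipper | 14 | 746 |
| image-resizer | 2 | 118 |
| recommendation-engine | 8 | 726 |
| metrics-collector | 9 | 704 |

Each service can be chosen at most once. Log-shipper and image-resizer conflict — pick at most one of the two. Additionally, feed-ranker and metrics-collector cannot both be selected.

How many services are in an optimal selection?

The maximum throughput within 32 GB is 2484.
One optimal bundle: auth-service + feature-flag-service + ab-test-router + image-resizer + recommendation-engine (32 GB).
Any selection reaching 2484 contains exactly 5 services.

5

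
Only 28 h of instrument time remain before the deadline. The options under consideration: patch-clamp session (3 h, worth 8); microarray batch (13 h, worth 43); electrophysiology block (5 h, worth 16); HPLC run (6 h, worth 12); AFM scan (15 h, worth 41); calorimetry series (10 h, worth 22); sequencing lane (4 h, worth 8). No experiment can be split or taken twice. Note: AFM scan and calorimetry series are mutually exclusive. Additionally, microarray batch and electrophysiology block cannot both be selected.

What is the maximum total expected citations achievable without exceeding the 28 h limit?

84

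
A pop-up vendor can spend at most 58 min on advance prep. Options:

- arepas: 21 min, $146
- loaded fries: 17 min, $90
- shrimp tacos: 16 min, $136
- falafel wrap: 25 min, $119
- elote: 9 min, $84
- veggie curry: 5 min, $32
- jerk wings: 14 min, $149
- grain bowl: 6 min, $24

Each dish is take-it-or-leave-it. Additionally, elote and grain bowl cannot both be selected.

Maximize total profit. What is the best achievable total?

Density check — jerk wings 10.64, elote 9.33, shrimp tacos 8.50, arepas 6.95 are the best per min.
Taking arepas + shrimp tacos + veggie curry + jerk wings: 56 min used, 463 in profit.

463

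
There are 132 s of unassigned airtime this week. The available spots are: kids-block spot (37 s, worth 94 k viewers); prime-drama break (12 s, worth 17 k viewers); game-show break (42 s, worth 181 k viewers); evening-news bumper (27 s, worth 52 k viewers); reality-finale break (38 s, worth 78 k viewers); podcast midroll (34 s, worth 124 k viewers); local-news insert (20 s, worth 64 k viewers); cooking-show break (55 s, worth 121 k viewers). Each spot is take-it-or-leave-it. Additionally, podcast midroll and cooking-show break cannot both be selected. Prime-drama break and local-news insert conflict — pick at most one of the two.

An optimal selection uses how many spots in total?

4

Best achievable expected reach is 421.
One optimal bundle: game-show break + evening-news bumper + podcast midroll + local-news insert (123 s).
All optima have 4 spots.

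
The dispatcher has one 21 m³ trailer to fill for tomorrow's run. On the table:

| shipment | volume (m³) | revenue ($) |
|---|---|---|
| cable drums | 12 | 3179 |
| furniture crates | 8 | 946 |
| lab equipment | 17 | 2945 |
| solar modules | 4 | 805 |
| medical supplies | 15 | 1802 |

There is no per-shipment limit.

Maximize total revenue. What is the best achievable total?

4789

The ratio ordering already packs tightly: cable drums + 2×solar modules, 20 m³, 4789.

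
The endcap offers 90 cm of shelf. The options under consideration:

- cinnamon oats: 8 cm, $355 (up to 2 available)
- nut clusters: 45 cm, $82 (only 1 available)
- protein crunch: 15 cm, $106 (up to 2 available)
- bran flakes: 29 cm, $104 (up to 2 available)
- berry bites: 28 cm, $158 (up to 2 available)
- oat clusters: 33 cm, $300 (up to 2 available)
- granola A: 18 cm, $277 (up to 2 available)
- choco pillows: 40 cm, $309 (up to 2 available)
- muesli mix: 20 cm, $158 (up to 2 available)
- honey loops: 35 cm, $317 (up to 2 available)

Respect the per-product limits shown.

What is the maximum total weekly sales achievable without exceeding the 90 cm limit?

Ranking by ratio (weekly sales/cm): cinnamon oats 44.38, granola A 15.39, oat clusters 9.09.
Taking the top-ratio products first gives 2×cinnamon oats + oat clusters + 2×granola A for 1564 (85 cm).
Replace oat clusters with honey loops: the trade gains 17 net, giving 1581 at 87 cm.
Every other selection either busts 90 cm or exceeds an availability limit or fails to beat 1581.

1581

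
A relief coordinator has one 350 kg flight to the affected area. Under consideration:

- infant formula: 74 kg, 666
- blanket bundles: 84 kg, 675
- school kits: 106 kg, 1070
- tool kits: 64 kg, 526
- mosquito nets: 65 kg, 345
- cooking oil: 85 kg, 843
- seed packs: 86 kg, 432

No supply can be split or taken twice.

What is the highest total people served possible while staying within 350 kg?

Density check — school kits 10.09, cooking oil 9.92, infant formula 9.00 are the best per kg.
Filling by ratio: infant formula + school kits + tool kits + cooking oil for 3105, with 21 kg left unused.
The 64 kg tied up in tool kits is better spent on blanket bundles — total rises to 3254 (349 kg).
Nothing else within 350 kg beats 3254.

3254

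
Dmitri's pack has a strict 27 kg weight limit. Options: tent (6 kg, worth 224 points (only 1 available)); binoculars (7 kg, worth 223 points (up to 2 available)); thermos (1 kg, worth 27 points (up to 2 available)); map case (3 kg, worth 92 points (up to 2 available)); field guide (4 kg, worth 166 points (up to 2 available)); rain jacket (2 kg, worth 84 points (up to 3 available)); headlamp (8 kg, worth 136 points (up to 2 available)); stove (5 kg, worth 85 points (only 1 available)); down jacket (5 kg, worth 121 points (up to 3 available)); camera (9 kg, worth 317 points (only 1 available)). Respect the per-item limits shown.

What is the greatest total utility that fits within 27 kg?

1041

By utility per kg: rain jacket 42.00, field guide 41.50, tent 37.33 lead.
Taking the top-ratio items first gives tent + binoculars + 2×field guide + 3×rain jacket for 1031 (27 kg).
Dropping binoculars and rain jacket frees 9 kg; slotting in camera (9 kg) lifts the total to 1041 at 27 kg.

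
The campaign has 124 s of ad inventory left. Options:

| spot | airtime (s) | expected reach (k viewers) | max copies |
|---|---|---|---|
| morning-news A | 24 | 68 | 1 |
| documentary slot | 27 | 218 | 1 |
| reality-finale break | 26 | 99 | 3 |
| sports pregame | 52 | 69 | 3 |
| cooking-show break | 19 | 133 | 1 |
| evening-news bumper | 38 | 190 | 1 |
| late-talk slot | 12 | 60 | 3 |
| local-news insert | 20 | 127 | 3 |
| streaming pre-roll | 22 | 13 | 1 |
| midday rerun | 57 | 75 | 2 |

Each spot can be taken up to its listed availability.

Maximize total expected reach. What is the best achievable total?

A density-first pass picks documentary slot + cooking-show break + late-talk slot + 3×local-news insert — 792 at 118 s.
Dropping late-talk slot and local-news insert frees 32 s; slotting in evening-news bumper (38 s) lifts the total to 795 at 124 s.

795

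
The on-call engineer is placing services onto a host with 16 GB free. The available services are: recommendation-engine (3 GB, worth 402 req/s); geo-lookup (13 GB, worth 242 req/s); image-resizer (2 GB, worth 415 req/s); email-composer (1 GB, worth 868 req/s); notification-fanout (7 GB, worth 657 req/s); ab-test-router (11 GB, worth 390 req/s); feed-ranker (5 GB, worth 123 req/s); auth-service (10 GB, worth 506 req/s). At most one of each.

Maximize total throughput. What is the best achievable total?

2342

The ratio ordering already packs tightly: recommendation-engine + image-resizer + email-composer + notification-fanout, 13 GB, 2342.
An exhaustive check of the 256 subsets confirms 2342.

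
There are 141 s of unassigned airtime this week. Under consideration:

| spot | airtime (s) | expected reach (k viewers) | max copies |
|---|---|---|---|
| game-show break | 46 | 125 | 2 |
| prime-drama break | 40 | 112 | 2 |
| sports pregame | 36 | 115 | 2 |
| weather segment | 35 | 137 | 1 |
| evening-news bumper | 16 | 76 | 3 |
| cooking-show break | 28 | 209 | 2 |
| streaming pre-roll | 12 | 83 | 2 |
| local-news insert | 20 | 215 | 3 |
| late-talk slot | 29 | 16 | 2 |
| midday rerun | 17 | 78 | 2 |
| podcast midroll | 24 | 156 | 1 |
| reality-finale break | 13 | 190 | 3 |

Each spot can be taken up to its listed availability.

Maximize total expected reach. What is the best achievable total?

Density check — reality-finale break 14.62, local-news insert 10.75, cooking-show break 7.46 are the best per s.
Cooking-show break + streaming pre-roll + 3×local-news insert + 3×reality-finale break uses 139 of the 141 s and totals 1507.
That's the maximum — no swap from here does better than 1507.

1507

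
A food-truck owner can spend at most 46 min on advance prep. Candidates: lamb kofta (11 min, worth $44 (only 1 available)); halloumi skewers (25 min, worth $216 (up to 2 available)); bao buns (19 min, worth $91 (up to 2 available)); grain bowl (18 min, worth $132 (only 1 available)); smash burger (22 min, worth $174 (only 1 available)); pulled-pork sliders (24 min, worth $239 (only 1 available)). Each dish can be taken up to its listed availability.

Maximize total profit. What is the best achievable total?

413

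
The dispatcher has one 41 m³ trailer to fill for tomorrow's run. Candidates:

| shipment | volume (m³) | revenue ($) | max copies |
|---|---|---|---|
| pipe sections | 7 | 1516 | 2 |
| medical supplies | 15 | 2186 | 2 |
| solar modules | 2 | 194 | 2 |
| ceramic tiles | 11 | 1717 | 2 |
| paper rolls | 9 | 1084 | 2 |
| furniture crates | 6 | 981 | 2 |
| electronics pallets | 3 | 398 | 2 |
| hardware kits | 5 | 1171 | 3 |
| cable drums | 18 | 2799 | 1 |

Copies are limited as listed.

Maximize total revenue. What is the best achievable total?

2×pipe sections + 2×furniture crates + 3×hardware kits uses 41 of the 41 m³ and totals 8507.

8507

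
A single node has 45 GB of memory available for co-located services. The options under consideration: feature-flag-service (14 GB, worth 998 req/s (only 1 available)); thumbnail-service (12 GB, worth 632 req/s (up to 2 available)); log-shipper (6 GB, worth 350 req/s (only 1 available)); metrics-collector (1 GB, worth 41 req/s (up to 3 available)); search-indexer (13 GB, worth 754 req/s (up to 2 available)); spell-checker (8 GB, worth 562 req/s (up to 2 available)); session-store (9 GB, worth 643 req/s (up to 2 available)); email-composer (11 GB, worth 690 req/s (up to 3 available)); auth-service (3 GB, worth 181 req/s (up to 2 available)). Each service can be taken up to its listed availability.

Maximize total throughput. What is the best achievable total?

3127

A density-first pass picks feature-flag-service + 2×metrics-collector + spell-checker + 2×session-store + auth-service — 3109 at 45 GB.
The 11 GB tied up in 2×metrics-collector and session-store is better spent on spell-checker + auth-service — total rises to 3127 (45 GB).
No other feasible combination exceeds 3127.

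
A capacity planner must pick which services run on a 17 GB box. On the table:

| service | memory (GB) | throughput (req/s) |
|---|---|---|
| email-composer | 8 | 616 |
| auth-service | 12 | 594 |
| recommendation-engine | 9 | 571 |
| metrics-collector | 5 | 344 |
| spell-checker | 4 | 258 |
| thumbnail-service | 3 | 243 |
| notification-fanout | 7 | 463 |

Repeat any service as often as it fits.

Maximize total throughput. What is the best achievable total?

1345

Ranking by ratio (throughput/GB): thumbnail-service 81.00, email-composer 77.00, metrics-collector 68.80.
Taking the top-ratio services first gives 5×thumbnail-service for 1215 (15 GB).
Replace 2×thumbnail-service with email-composer: the trade gains 130 net, giving 1345 at 17 GB.
That's the maximum — no swap from here does better than 1345.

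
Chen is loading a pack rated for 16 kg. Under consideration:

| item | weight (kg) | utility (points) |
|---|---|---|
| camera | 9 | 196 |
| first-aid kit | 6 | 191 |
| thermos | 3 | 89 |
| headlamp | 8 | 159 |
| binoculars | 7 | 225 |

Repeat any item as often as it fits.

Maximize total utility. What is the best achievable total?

505

By utility per kg: binoculars 32.14, first-aid kit 31.83, thermos 29.67 lead.
Taking the top-ratio items first gives 2×binoculars for 450 (14 kg).
The 7 kg tied up in binoculars is better spent on first-aid kit + thermos — total rises to 505 (16 kg).
No other feasible combination exceeds 505.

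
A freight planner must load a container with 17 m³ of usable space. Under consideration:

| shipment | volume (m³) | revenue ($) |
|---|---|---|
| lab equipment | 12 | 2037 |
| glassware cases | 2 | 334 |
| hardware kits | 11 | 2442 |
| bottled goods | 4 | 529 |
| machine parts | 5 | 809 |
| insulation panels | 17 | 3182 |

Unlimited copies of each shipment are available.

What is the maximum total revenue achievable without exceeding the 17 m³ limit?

3444

Density check — hardware kits 222.00, insulation panels 187.18, lab equipment 169.75, glassware cases 167.00 are the best per m³.
Best packing: 3×glassware cases + hardware kits — 17 m³, 3444 total.
That's the maximum — no swap from here does better than 3444.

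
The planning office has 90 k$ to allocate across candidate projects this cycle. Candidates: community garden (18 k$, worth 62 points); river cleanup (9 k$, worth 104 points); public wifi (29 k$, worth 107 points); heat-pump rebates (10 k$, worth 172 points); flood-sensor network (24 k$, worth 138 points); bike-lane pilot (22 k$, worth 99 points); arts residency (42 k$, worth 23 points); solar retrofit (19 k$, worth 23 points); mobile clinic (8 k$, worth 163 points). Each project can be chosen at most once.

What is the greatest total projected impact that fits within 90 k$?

Greedy by ratio would take river cleanup + heat-pump rebates + flood-sensor network + bike-lane pilot + mobile clinic: 73 k$ used, total 676.
Dropping bike-lane pilot frees 22 k$; slotting in public wifi (29 k$) lifts the total to 684 at 80 k$.
Every other selection either busts 90 k$ or fails to beat 684.

684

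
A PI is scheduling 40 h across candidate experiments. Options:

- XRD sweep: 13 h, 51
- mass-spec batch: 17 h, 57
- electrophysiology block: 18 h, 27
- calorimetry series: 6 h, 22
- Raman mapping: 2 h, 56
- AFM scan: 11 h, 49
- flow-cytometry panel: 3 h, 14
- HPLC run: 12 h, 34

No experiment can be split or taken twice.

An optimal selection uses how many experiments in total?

5

Optimal total is 198.
mass-spec batch + calorimetry series + Raman mapping + AFM scan + flow-cytometry panel hits 198 at 39 h.
Every optimal selection uses 5 experiments.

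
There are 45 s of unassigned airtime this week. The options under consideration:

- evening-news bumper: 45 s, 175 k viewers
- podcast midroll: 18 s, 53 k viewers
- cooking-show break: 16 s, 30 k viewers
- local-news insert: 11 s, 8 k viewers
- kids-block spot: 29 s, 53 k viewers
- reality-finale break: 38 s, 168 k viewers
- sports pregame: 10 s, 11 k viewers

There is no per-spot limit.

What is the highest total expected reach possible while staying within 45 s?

A density-first pass picks reality-finale break — 168 at 38 s.
Replace reality-finale break with evening-news bumper: the trade gains 7 net, giving 175 at 45 s.

175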